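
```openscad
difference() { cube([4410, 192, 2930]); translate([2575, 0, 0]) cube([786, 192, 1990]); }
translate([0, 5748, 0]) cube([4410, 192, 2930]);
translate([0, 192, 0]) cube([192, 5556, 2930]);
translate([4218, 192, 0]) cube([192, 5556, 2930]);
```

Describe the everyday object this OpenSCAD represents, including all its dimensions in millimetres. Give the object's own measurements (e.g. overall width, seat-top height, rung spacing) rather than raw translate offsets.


A single room: four walls, each 2930 mm tall and 192 mm thick, enclosing an outside footprint 4410×5940 mm (x × y), no floor or roof. The front and back walls (−y and +y sides) run the full x-width; the side walls fit between their inner faces. A door opening 786 mm wide and 1990 mm tall is cut through the front wall from the floor up, its −x edge 2575 mm from the wall's −x end.


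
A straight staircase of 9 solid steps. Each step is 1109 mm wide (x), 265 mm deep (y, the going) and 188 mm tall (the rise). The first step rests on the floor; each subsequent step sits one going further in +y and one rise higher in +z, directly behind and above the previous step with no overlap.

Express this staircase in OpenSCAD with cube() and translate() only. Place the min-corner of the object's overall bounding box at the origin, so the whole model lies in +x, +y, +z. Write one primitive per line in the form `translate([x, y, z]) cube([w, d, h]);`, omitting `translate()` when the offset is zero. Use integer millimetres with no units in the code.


cube([1109, 265, 188]);
translate([0, 265, 188]) cube([1109, 265, 188]);
translate([0, 530, 376]) cube([1109, 265, 188]);
translate([0, 795, 564]) cube([1109, 265, 188]);
translate([0, 1060, 752]) cube([1109, 265, 188]);
translate([0, 1325, 940]) cube([1109, 265, 188]);
translate([0, 1590, 1128]) cube([1109, 265, 188]);
translate([0, 1855, 1316]) cube([1109, 265, 188]);
translate([0, 2120, 1504]) cube([1109, 265, 188]);


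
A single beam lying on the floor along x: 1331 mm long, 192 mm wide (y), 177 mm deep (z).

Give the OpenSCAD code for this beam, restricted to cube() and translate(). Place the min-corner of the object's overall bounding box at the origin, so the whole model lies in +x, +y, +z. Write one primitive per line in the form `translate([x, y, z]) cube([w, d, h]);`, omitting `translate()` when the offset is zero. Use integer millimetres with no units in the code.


cube([1331, 192, 177]);


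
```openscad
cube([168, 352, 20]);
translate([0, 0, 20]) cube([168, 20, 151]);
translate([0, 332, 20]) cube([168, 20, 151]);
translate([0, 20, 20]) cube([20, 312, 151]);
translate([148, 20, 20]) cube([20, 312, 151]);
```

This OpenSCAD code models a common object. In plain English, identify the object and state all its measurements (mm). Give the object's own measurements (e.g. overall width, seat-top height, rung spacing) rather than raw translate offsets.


An open-topped rectangular box: outside dimensions 168×352×171 mm, with a uniform wall and base thickness of 20 mm. The base is a full 168×352 slab on the floor; four walls sit on top of the base. The front and back walls (the −y and +y sides) span the full width; the two side walls fit between them.


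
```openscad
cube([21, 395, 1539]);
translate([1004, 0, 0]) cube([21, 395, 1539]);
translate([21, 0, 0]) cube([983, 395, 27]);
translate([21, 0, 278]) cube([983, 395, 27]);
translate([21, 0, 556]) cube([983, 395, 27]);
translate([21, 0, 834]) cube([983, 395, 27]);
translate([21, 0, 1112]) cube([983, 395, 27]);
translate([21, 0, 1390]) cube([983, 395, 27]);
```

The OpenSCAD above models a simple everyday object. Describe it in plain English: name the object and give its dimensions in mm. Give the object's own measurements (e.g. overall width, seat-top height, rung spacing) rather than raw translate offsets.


An open bookshelf. Two side panels, each 21 mm thick, 395 mm deep and 1539 mm tall, stand 1025 mm apart (outside-to-outside). Between them sit 6 shelves, each 27 mm thick and 395 mm deep, spanning the full gap between the sides. The bottom shelf rests on the floor (its underside at z = 0) and the clear gap between one shelf's top and the next shelf's underside is 251 mm.


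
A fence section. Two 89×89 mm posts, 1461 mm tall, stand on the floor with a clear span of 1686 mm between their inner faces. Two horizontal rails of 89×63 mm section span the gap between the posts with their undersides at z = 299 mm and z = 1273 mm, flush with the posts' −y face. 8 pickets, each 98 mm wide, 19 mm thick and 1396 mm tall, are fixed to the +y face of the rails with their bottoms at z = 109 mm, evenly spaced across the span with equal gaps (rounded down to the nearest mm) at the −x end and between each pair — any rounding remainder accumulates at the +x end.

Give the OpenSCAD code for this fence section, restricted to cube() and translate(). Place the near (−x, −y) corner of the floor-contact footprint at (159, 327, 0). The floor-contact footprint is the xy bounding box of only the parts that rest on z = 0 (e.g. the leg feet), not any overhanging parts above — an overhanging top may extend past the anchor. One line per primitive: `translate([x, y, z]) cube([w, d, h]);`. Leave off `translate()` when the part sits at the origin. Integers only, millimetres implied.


translate([159, 327, 0]) cube([89, 89, 1461]);
translate([1934, 327, 0]) cube([89, 89, 1461]);
translate([248, 327, 299]) cube([1686, 89, 63]);
translate([248, 327, 1273]) cube([1686, 89, 63]);
translate([348, 416, 109]) cube([98, 19, 1396]);
translate([546, 416, 109]) cube([98, 19, 1396]);
translate([744, 416, 109]) cube([98, 19, 1396]);
translate([942, 416, 109]) cube([98, 19, 1396]);
translate([1140, 416, 109]) cube([98, 19, 1396]);
translate([1338, 416, 109]) cube([98, 19, 1396]);
translate([1536, 416, 109]) cube([98, 19, 1396]);
translate([1734, 416, 109]) cube([98, 19, 1396]);


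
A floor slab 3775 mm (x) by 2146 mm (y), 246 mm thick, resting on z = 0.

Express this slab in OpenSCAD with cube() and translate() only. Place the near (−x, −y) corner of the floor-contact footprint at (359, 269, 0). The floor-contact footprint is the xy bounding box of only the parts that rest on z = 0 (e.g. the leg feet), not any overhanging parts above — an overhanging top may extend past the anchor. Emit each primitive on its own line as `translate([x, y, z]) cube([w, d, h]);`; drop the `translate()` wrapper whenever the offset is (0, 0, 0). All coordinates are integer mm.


translate([359, 269, 0]) cube([3775, 2146, 246]);


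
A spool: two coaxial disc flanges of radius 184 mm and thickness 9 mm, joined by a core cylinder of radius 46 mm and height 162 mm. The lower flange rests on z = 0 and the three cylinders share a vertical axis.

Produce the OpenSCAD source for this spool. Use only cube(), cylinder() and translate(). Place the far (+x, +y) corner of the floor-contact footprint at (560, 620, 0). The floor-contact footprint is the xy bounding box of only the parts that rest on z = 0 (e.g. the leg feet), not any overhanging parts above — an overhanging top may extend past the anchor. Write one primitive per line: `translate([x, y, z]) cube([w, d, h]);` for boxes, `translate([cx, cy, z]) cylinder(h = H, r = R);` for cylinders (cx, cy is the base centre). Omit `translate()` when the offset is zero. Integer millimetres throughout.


translate([376, 436, 0]) cylinder(h = 9, r = 184);
translate([376, 436, 9]) cylinder(h = 162, r = 46);
translate([376, 436, 171]) cylinder(h = 9, r = 184);


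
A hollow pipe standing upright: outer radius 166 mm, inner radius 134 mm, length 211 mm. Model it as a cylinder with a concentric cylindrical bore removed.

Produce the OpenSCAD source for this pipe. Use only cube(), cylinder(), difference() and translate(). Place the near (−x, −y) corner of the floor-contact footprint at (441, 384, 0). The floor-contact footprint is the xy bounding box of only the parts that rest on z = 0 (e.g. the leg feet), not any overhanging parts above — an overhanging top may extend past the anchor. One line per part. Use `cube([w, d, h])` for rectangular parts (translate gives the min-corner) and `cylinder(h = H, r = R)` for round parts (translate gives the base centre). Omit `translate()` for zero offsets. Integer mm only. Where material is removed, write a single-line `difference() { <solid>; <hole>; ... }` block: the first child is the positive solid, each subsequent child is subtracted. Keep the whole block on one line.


difference() { translate([607, 550, 0]) cylinder(h = 211, r = 166); translate([607, 550, 0]) cylinder(h = 211, r = 134); }


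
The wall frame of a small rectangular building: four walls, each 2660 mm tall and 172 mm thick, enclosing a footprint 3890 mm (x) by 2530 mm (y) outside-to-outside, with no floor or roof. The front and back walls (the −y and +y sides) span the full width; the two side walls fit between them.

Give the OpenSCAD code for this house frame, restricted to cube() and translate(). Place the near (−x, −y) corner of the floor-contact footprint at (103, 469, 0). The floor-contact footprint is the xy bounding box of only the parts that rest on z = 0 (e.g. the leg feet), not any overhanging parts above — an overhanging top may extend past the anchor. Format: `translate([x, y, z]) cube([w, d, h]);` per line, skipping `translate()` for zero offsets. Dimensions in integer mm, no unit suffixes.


translate([103, 469, 0]) cube([3890, 172, 2660]);
translate([103, 2827, 0]) cube([3890, 172, 2660]);
translate([103, 641, 0]) cube([172, 2186, 2660]);
translate([3821, 641, 0]) cube([172, 2186, 2660]);


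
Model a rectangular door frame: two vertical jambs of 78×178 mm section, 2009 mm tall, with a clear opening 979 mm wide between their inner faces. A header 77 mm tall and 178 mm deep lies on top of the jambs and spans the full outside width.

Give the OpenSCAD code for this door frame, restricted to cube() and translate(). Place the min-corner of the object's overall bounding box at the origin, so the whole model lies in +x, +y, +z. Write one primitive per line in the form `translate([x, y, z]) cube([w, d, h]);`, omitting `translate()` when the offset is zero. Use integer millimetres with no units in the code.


cube([78, 178, 2009]);
translate([1057, 0, 0]) cube([78, 178, 2009]);
translate([0, 0, 2009]) cube([1135, 178, 77]);


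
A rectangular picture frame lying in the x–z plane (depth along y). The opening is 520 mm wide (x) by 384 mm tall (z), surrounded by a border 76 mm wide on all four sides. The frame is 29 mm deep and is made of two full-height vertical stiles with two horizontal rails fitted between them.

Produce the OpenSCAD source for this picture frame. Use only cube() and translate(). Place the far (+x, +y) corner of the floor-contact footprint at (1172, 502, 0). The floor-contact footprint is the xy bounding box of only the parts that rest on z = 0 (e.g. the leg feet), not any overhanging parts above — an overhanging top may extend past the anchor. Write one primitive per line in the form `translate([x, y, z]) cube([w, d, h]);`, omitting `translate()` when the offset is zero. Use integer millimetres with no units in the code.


translate([500, 473, 0]) cube([76, 29, 536]);
translate([1096, 473, 0]) cube([76, 29, 536]);
translate([576, 473, 0]) cube([520, 29, 76]);
translate([576, 473, 460]) cube([520, 29, 76]);


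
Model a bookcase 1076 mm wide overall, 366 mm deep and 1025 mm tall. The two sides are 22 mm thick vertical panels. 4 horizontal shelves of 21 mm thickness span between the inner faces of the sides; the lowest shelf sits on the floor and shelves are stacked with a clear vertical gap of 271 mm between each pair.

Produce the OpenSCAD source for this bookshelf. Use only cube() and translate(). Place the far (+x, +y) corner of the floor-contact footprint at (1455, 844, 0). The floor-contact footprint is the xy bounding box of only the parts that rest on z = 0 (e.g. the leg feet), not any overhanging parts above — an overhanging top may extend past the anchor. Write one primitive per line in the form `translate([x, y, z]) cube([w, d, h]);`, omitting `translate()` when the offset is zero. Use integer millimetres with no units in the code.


translate([379, 478, 0]) cube([22, 366, 1025]);
translate([1433, 478, 0]) cube([22, 366, 1025]);
translate([401, 478, 0]) cube([1032, 366, 21]);
translate([401, 478, 292]) cube([1032, 366, 21]);
translate([401, 478, 584]) cube([1032, 366, 21]);
translate([401, 478, 876]) cube([1032, 366, 21]);


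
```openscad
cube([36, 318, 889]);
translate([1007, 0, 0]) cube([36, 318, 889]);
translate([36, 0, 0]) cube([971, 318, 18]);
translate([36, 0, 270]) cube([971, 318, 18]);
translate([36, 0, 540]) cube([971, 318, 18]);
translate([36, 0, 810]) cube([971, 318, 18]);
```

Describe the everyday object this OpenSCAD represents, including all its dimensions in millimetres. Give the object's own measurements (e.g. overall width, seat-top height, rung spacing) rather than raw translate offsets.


An open bookshelf. Two side panels, each 36 mm thick, 318 mm deep and 889 mm tall, stand 1043 mm apart (outside-to-outside). Between them sit 4 shelves, each 18 mm thick and 318 mm deep, spanning the full gap between the sides. The bottom shelf rests on the floor (its underside at z = 0) and the clear gap between one shelf's top and the next shelf's underside is 252 mm.


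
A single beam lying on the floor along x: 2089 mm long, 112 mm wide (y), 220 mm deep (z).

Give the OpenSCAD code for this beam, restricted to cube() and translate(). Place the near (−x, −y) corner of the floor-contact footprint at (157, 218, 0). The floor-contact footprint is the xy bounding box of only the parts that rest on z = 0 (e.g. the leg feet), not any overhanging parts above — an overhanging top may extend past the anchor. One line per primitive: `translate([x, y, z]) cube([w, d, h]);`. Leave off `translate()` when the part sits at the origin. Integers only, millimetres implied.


translate([157, 218, 0]) cube([2089, 112, 220]);


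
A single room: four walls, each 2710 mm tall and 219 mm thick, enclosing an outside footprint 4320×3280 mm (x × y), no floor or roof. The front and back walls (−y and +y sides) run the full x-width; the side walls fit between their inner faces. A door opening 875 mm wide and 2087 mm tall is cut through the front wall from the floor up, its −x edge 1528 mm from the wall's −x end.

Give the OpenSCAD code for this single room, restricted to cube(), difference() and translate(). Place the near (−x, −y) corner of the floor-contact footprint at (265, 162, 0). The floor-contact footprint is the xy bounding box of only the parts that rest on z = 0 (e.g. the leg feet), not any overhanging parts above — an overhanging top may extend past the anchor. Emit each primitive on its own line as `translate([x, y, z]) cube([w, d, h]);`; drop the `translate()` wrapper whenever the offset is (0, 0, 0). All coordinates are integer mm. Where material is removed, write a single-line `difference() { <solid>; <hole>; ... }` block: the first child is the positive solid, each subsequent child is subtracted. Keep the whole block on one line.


difference() { translate([265, 162, 0]) cube([4320, 219, 2710]); translate([1793, 162, 0]) cube([875, 219, 2087]); }
translate([265, 3223, 0]) cube([4320, 219, 2710]);
translate([265, 381, 0]) cube([219, 2842, 2710]);
translate([4366, 381, 0]) cube([219, 2842, 2710]);


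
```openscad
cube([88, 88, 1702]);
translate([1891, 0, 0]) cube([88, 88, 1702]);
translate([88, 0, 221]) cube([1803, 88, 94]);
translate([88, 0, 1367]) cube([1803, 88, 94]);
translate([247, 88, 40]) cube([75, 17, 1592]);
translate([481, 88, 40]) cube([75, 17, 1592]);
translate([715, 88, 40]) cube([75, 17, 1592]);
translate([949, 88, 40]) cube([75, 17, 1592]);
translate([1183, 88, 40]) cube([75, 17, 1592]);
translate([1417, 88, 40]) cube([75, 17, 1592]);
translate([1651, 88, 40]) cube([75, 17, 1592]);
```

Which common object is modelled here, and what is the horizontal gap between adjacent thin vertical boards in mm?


A fence section. The picket gap is 159 mm.

Two posts, two rails, 7 pickets — a fence section. Span 1803 mm holds 7 pickets of 75 mm with 8 equal gaps: ⌊(1803 − 7·75) / 8⌋ = 159 mm.


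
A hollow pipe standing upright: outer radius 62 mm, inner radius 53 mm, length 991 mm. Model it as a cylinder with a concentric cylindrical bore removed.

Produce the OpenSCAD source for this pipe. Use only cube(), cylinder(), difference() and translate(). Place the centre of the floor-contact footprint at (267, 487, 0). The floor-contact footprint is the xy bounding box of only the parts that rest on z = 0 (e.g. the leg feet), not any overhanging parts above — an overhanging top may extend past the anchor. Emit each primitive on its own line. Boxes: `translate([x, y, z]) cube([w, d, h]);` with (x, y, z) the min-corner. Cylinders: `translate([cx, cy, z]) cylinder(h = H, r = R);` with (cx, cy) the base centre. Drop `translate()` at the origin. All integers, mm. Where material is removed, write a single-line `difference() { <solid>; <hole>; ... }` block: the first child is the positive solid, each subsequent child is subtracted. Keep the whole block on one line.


difference() { translate([267, 487, 0]) cylinder(h = 991, r = 62); translate([267, 487, 0]) cylinder(h = 991, r = 53); }


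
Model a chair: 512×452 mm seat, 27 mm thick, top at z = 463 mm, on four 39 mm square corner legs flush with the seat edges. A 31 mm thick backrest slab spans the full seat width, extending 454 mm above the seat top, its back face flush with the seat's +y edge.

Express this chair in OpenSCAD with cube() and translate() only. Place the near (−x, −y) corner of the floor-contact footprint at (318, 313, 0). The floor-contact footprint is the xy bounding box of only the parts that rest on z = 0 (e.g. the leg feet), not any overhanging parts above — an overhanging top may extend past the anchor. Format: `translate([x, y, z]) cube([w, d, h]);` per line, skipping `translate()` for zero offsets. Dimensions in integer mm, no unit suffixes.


translate([318, 313, 436]) cube([512, 452, 27]);
translate([318, 313, 0]) cube([39, 39, 436]);
translate([791, 313, 0]) cube([39, 39, 436]);
translate([318, 726, 0]) cube([39, 39, 436]);
translate([791, 726, 0]) cube([39, 39, 436]);
translate([318, 734, 463]) cube([512, 31, 454]);


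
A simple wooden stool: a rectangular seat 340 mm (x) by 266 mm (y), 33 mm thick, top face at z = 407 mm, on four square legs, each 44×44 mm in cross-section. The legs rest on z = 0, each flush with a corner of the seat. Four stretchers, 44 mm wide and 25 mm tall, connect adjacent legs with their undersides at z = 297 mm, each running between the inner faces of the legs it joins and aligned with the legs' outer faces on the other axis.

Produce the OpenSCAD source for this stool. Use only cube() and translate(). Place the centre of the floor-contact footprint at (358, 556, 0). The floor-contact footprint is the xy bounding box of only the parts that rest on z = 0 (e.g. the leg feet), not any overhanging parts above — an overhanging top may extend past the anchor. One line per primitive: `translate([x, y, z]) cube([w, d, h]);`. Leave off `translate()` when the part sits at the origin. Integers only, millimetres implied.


translate([188, 423, 374]) cube([340, 266, 33]);
translate([188, 423, 0]) cube([44, 44, 374]);
translate([484, 423, 0]) cube([44, 44, 374]);
translate([188, 645, 0]) cube([44, 44, 374]);
translate([484, 645, 0]) cube([44, 44, 374]);
translate([232, 423, 297]) cube([252, 44, 25]);
translate([232, 645, 297]) cube([252, 44, 25]);
translate([188, 467, 297]) cube([44, 178, 25]);
translate([484, 467, 297]) cube([44, 178, 25]);


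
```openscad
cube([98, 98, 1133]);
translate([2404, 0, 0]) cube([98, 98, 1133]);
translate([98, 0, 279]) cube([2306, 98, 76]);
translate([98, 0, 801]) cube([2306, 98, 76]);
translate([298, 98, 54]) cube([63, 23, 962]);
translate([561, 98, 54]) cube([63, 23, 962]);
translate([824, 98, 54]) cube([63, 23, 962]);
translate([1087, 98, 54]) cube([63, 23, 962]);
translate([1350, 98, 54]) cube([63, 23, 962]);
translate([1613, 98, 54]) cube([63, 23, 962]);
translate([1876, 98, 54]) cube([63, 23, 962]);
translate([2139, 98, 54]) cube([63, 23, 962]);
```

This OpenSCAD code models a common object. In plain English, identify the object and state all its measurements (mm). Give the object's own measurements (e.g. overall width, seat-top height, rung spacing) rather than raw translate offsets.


A fence section. Two 98×98 mm posts, 1133 mm tall, stand on the floor with a clear span of 2306 mm between their inner faces. Two horizontal rails of 98×76 mm section span the gap between the posts with their undersides at z = 279 mm and z = 801 mm, flush with the posts' −y face. 8 pickets, each 63 mm wide, 23 mm thick and 962 mm tall, are fixed to the +y face of the rails with their bottoms at z = 54 mm, spaced across the span with a 200 mm gap after the −x post and between neighbouring pickets, with 202 mm left before the +x post.


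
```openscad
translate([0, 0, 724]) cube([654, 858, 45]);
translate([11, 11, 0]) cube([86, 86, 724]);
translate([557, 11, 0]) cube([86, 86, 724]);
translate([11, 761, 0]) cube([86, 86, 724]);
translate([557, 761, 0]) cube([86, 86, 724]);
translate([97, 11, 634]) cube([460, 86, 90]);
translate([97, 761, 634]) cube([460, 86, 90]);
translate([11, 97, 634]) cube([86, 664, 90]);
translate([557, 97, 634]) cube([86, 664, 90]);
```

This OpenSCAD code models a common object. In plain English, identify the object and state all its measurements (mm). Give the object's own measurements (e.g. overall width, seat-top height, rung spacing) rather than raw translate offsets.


A rectangular dining table. The top is 654×858×45 mm with its upper surface at z = 769 mm. It stands on four 86×86 mm square legs, each inset 11 mm from the nearest pair of top edges, running from the floor to the underside of the top. Four apron rails, 86 mm thick and 90 mm tall, run between adjacent legs with their top edges flush with the underside of the top and their outer faces flush with the legs' outer faces.


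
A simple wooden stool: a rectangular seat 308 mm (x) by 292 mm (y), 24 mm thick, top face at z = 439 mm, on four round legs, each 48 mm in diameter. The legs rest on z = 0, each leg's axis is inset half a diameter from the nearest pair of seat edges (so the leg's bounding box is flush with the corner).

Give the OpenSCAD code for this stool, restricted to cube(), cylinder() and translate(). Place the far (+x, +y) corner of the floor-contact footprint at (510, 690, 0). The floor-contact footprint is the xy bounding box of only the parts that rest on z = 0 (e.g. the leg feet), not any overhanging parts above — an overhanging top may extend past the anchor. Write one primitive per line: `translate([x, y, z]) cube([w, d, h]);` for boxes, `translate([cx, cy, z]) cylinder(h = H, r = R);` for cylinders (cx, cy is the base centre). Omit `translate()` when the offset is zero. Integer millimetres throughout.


// leg_h = 439 - 24 = 415
translate([202, 398, 415]) cube([308, 292, 24]);
translate([226, 422, 0]) cylinder(h = 415, r = 24);
translate([486, 422, 0]) cylinder(h = 415, r = 24);
translate([226, 666, 0]) cylinder(h = 415, r = 24);
translate([486, 666, 0]) cylinder(h = 415, r = 24);


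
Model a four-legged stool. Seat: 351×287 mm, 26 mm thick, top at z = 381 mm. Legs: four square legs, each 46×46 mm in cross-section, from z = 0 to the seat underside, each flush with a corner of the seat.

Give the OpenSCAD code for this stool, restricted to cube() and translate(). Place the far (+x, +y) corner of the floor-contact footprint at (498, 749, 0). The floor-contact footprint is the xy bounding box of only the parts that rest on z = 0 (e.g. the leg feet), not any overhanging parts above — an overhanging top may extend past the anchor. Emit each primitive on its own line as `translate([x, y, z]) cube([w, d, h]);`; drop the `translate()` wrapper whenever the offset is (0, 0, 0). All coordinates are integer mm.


// leg_h = 381 - 26 = 355
translate([147, 462, 355]) cube([351, 287, 26]);
translate([147, 462, 0]) cube([46, 46, 355]);
translate([452, 462, 0]) cube([46, 46, 355]);
translate([147, 703, 0]) cube([46, 46, 355]);
translate([452, 703, 0]) cube([46, 46, 355]);


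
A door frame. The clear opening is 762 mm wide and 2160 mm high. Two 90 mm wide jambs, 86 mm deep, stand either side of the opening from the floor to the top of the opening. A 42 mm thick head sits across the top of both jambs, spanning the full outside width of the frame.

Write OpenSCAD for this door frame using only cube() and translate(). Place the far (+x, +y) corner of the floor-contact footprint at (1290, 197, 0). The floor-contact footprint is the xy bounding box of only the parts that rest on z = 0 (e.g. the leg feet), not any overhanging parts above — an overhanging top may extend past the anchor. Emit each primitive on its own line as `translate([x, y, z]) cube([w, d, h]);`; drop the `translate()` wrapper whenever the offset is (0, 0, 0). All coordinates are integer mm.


translate([348, 111, 0]) cube([90, 86, 2160]);
translate([1200, 111, 0]) cube([90, 86, 2160]);
translate([348, 111, 2160]) cube([942, 86, 42]);


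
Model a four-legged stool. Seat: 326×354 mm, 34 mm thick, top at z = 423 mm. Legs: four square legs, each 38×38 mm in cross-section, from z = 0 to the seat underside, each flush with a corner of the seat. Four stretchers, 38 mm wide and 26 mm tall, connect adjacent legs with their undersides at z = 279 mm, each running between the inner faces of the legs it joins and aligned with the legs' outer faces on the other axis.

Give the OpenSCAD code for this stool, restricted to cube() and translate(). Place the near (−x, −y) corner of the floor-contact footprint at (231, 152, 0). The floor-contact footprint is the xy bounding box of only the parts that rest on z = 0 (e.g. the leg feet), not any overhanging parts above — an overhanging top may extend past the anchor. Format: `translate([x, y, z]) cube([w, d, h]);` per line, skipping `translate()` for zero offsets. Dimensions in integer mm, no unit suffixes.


// leg_h = 423 - 34 = 389
// stretcher span = 326 - 2*38 = 250
translate([231, 152, 389]) cube([326, 354, 34]);
translate([231, 152, 0]) cube([38, 38, 389]);
translate([519, 152, 0]) cube([38, 38, 389]);
translate([231, 468, 0]) cube([38, 38, 389]);
translate([519, 468, 0]) cube([38, 38, 389]);
translate([269, 152, 279]) cube([250, 38, 26]);
translate([269, 468, 279]) cube([250, 38, 26]);
translate([231, 190, 279]) cube([38, 278, 26]);
translate([519, 190, 279]) cube([38, 278, 26]);


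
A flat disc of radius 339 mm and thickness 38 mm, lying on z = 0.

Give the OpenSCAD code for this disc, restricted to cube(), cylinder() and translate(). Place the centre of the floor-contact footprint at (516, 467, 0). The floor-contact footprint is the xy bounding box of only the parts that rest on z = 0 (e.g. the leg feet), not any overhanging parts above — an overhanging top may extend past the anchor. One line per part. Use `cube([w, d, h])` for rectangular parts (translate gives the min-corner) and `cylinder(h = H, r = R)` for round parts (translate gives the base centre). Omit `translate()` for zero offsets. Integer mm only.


translate([516, 467, 0]) cylinder(h = 38, r = 339);


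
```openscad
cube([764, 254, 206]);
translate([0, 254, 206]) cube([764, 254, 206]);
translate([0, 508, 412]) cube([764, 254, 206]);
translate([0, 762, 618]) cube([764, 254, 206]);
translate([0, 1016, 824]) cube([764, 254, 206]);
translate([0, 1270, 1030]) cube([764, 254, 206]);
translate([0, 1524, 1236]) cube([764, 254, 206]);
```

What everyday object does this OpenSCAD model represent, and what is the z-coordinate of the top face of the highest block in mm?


A staircase. The total rise is 1442 mm.

7 identical blocks, each offset up and back from the previous — a staircase. Each step is 206 mm tall and there are 7 of them, so the total rise is 7 × 206 = 1442 mm.


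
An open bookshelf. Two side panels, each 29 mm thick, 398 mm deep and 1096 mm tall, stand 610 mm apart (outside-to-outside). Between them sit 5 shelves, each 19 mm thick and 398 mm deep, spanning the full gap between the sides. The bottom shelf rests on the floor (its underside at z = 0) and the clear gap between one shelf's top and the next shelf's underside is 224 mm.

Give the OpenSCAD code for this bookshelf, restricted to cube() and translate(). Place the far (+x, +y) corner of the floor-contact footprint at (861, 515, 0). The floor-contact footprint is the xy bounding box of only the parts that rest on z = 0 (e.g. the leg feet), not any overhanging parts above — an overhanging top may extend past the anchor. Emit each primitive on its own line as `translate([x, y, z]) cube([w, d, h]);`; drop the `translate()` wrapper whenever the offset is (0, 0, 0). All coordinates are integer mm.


translate([251, 117, 0]) cube([29, 398, 1096]);
translate([832, 117, 0]) cube([29, 398, 1096]);
translate([280, 117, 0]) cube([552, 398, 19]);
translate([280, 117, 243]) cube([552, 398, 19]);
translate([280, 117, 486]) cube([552, 398, 19]);
translate([280, 117, 729]) cube([552, 398, 19]);
translate([280, 117, 972]) cube([552, 398, 19]);


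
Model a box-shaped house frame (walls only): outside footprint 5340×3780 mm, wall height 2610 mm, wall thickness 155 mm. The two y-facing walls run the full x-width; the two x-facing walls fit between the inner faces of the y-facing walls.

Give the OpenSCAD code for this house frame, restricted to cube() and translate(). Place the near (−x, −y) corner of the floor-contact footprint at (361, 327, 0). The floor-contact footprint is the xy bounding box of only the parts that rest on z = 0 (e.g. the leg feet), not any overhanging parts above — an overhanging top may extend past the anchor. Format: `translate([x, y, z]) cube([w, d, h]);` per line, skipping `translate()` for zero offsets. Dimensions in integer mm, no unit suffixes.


translate([361, 327, 0]) cube([5340, 155, 2610]);
translate([361, 3952, 0]) cube([5340, 155, 2610]);
translate([361, 482, 0]) cube([155, 3470, 2610]);
translate([5546, 482, 0]) cube([155, 3470, 2610]);


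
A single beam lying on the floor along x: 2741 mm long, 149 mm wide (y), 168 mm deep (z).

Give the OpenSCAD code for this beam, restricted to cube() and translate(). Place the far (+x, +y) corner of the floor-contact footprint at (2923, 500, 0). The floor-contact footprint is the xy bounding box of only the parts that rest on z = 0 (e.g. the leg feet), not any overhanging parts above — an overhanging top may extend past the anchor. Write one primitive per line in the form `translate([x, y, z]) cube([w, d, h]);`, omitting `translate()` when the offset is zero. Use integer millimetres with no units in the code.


translate([182, 351, 0]) cube([2741, 149, 168]);


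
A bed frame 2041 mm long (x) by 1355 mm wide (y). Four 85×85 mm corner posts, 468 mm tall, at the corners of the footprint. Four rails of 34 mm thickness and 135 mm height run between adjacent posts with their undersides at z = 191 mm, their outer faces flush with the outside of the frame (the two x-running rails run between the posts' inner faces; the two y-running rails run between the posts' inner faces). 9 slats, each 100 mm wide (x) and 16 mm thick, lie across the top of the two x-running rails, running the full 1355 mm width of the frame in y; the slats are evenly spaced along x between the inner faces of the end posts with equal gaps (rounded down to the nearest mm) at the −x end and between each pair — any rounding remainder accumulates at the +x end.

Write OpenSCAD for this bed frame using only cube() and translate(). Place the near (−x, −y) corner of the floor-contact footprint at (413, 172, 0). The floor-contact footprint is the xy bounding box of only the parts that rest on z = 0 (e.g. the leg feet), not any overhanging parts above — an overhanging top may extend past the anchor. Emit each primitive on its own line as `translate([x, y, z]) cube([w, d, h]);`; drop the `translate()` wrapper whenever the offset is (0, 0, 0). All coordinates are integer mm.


translate([413, 172, 0]) cube([85, 85, 468]);
translate([413, 1442, 0]) cube([85, 85, 468]);
translate([2369, 172, 0]) cube([85, 85, 468]);
translate([2369, 1442, 0]) cube([85, 85, 468]);
translate([498, 172, 191]) cube([1871, 34, 135]);
translate([498, 1493, 191]) cube([1871, 34, 135]);
translate([413, 257, 191]) cube([34, 1185, 135]);
translate([2420, 257, 191]) cube([34, 1185, 135]);
translate([595, 172, 326]) cube([100, 1355, 16]);
translate([792, 172, 326]) cube([100, 1355, 16]);
translate([989, 172, 326]) cube([100, 1355, 16]);
translate([1186, 172, 326]) cube([100, 1355, 16]);
translate([1383, 172, 326]) cube([100, 1355, 16]);
translate([1580, 172, 326]) cube([100, 1355, 16]);
translate([1777, 172, 326]) cube([100, 1355, 16]);
translate([1974, 172, 326]) cube([100, 1355, 16]);
translate([2171, 172, 326]) cube([100, 1355, 16]);


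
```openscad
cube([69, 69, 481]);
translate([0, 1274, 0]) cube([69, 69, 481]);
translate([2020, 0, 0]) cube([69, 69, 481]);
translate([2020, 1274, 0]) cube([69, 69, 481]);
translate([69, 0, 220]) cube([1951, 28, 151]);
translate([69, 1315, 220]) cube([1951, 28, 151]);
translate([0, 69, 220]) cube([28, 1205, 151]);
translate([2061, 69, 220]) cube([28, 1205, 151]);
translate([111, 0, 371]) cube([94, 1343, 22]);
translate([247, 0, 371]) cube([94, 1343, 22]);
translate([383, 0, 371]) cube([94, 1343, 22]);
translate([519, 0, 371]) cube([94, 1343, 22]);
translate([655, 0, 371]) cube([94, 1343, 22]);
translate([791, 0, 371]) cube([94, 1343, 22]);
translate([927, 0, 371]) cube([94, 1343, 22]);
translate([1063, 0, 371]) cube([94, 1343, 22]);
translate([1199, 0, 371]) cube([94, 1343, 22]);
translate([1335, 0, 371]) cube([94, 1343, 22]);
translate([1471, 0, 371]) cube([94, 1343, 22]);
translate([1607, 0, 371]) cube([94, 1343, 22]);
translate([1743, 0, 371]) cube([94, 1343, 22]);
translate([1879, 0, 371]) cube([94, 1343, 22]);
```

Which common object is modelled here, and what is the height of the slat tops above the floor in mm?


A bed frame. The slat-top height is 393 mm.

Four posts, four rails, and a row of slats — a bed frame. Slats sit on the rails at z = 220 + 151 = 371; with slat thickness 22, the top is 393 mm.


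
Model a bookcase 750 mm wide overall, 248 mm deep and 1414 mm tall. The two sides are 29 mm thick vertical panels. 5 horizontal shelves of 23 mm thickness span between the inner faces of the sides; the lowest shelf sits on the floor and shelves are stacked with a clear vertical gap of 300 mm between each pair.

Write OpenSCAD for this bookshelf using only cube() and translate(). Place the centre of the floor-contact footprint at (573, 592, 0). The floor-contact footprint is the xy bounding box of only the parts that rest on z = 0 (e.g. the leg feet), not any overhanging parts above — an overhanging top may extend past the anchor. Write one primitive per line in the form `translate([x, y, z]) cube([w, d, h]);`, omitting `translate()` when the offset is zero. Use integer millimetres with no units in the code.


translate([198, 468, 0]) cube([29, 248, 1414]);
translate([919, 468, 0]) cube([29, 248, 1414]);
translate([227, 468, 0]) cube([692, 248, 23]);
translate([227, 468, 323]) cube([692, 248, 23]);
translate([227, 468, 646]) cube([692, 248, 23]);
translate([227, 468, 969]) cube([692, 248, 23]);
translate([227, 468, 1292]) cube([692, 248, 23]);


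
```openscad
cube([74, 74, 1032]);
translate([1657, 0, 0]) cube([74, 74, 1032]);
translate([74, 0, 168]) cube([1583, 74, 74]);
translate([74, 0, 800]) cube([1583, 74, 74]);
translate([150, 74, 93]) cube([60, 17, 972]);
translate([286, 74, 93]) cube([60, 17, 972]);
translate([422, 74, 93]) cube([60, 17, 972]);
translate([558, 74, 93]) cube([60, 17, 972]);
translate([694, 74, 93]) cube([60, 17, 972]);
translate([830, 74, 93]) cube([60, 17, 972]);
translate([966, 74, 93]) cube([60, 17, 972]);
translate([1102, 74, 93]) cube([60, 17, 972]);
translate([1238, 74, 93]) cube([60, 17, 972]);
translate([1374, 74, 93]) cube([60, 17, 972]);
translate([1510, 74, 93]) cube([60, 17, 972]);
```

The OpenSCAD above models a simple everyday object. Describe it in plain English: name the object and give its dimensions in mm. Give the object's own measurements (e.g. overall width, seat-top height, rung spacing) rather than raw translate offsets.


A fence section. Two 74×74 mm posts, 1032 mm tall, stand on the floor with a clear span of 1583 mm between their inner faces. Two horizontal rails of 74×74 mm section span the gap between the posts with their undersides at z = 168 mm and z = 800 mm, flush with the posts' −y face. 11 pickets, each 60 mm wide, 17 mm thick and 972 mm tall, are fixed to the +y face of the rails with their bottoms at z = 93 mm, spaced across the span with a 76 mm gap after the −x post and between neighbouring pickets, with 87 mm left before the +x post.


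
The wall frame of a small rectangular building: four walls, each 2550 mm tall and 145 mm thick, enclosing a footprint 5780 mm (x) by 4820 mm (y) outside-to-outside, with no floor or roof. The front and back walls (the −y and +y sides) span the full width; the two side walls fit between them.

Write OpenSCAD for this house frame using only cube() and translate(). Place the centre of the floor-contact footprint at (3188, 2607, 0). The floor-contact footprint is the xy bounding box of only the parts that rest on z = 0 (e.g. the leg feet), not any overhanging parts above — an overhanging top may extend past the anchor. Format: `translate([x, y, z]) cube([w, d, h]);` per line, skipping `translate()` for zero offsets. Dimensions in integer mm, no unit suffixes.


translate([298, 197, 0]) cube([5780, 145, 2550]);
translate([298, 4872, 0]) cube([5780, 145, 2550]);
translate([298, 342, 0]) cube([145, 4530, 2550]);
translate([5933, 342, 0]) cube([145, 4530, 2550]);


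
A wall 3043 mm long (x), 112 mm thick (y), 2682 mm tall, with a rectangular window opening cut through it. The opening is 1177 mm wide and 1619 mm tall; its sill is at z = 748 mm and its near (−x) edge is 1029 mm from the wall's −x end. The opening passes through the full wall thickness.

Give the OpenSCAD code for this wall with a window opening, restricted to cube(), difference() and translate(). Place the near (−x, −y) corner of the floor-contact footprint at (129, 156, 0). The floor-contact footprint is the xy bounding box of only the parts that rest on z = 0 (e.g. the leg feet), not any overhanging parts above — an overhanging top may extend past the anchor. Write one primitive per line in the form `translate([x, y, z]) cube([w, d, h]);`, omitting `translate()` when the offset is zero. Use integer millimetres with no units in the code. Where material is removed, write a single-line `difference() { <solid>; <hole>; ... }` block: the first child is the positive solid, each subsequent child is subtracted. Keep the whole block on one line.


difference() { translate([129, 156, 0]) cube([3043, 112, 2682]); translate([1158, 156, 748]) cube([1177, 112, 1619]); }


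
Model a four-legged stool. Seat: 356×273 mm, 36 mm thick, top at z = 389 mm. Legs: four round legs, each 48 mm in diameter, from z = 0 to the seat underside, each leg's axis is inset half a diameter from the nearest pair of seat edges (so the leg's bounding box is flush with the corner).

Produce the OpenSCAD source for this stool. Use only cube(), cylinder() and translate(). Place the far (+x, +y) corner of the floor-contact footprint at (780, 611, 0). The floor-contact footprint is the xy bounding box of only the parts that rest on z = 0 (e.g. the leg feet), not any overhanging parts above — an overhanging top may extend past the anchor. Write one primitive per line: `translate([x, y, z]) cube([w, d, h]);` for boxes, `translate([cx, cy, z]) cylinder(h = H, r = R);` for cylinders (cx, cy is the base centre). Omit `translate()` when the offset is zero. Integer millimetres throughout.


// leg_h = 389 - 36 = 353
translate([424, 338, 353]) cube([356, 273, 36]);
translate([448, 362, 0]) cylinder(h = 353, r = 24);
translate([756, 362, 0]) cylinder(h = 353, r = 24);
translate([448, 587, 0]) cylinder(h = 353, r = 24);
translate([756, 587, 0]) cylinder(h = 353, r = 24);
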